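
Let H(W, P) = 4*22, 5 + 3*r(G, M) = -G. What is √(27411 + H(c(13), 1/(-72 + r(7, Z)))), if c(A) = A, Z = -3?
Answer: √27499 ≈ 165.83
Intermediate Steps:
r(G, M) = -5/3 - G/3 (r(G, M) = -5/3 + (-G)/3 = -5/3 - G/3)
H(W, P) = 88
√(27411 + H(c(13), 1/(-72 + r(7, Z)))) = √(27411 + 88) = √27499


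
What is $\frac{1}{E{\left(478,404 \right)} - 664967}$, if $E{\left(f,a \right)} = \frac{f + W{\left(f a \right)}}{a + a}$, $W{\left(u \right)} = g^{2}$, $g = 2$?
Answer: $- \frac{404}{268646427} \approx -1.5038 \cdot 10^{-6}$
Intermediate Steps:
$W{\left(u \right)} = 4$ ($W{\left(u \right)} = 2^{2} = 4$)
$E{\left(f,a \right)} = \frac{4 + f}{2 a}$ ($E{\left(f,a \right)} = \frac{f + 4}{a + a} = \frac{4 + f}{2 a}$)
$\frac{1}{E{\left(478,404 \right)} - 664967} = \frac{1}{\frac{4 + 478}{2 \cdot 404} - 664967} = \frac{1}{\frac{1}{2} \cdot \frac{1}{404} \cdot 482 - 664967} = \frac{1}{\frac{241}{404} - 664967} = \frac{1}{- \frac{268646427}{404}} = - \frac{404}{268646427}$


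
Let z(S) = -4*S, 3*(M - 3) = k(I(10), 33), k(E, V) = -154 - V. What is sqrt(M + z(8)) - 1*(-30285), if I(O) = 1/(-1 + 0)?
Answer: 30285 + I*sqrt(822)/3 ≈ 30285.0 + 9.5569*I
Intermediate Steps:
I(O) = -1 (I(O) = 1/(-1) = -1)
M = -178/3 (M = 3 + (-154 - 1*33)/3 = 3 + (-154 - 33)/3 = 3 + (1/3)*(-187) = 3 - 187/3 = -178/3 ≈ -59.333)
sqrt(M + z(8)) - 1*(-30285) = sqrt(-178/3 - 4*8) - 1*(-30285) = sqrt(-178/3 - 32) + 30285 = sqrt(-274/3) + 30285 = I*sqrt(822)/3 + 30285 = 30285 + I*sqrt(822)/3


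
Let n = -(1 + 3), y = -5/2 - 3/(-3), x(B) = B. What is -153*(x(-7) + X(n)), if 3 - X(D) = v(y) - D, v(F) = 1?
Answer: 1377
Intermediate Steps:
y = -3/2 (y = -5*½ - 3*(-⅓) = -5/2 + 1 = -3/2 ≈ -1.5000)
n = -4 (n = -1*4 = -4)
X(D) = 2 + D (X(D) = 3 - (1 - D) = 3 + (-1 + D) = 2 + D)
-153*(x(-7) + X(n)) = -153*(-7 + (2 - 4)) = -153*(-7 - 2) = -153*(-9) = 1377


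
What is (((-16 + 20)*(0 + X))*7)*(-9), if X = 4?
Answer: -1008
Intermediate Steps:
(((-16 + 20)*(0 + X))*7)*(-9) = (((-16 + 20)*(0 + 4))*7)*(-9) = ((4*4)*7)*(-9) = (16*7)*(-9) = 112*(-9) = -1008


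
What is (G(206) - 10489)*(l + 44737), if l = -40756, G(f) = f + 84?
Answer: -40602219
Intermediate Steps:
G(f) = 84 + f
(G(206) - 10489)*(l + 44737) = ((84 + 206) - 10489)*(-40756 + 44737) = (290 - 10489)*3981 = -10199*3981 = -40602219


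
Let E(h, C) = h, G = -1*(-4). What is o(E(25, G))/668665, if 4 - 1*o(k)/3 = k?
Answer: -63/668665 ≈ -9.4218e-5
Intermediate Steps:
G = 4
o(k) = 12 - 3*k
o(E(25, G))/668665 = (12 - 3*25)/668665 = (12 - 75)*(1/668665) = -63*1/668665 = -63/668665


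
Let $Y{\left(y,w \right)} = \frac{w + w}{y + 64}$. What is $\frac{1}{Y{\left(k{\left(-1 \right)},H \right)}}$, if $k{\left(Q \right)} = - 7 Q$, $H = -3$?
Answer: $- \frac{71}{6} \approx -11.833$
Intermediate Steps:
$Y{\left(y,w \right)} = \frac{2 w}{64 + y}$
$\frac{1}{Y{\left(k{\left(-1 \right)},H \right)}} = \frac{1}{2 \left(-3\right) \frac{1}{64 - -7}} = \frac{1}{2 \left(-3\right) \frac{1}{64 + 7}} = \frac{1}{2 \left(-3\right) \frac{1}{71}} = \frac{1}{- \frac{6}{71}} = - \frac{71}{6}$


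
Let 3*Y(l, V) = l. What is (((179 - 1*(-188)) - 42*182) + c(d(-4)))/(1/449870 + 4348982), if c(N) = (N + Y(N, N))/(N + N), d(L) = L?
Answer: -9820212230/5869429597023 ≈ -0.0016731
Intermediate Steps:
Y(l, V) = l/3
c(N) = ⅔ (c(N) = (N + N/3)/(N + N) = (4*N/3)/((2*N)) = (4*N/3)*(1/(2*N)) = ⅔)
(((179 - 1*(-188)) - 42*182) + c(d(-4)))/(1/449870 + 4348982) = (((179 - 1*(-188)) - 42*182) + ⅔)/(1/449870 + 4348982) = (((179 + 188) - 7644) + ⅔)/(1/449870 + 4348982) = ((367 - 7644) + ⅔)/(1956476532341/449870) = (-7277 + ⅔)*(449870/1956476532341) = -21829/3*449870/1956476532341 = -9820212230/5869429597023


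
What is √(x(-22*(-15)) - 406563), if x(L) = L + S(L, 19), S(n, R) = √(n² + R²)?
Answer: √(-406233 + √109261) ≈ 637.1*I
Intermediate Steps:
S(n, R) = √(R² + n²)
x(L) = L + √(361 + L²) (x(L) = L + √(19² + L²) = L + √(361 + L²))
√(x(-22*(-15)) - 406563) = √((-22*(-15) + √(361 + (-22*(-15))²)) - 406563) = √((330 + √(361 + 330²)) - 406563) = √((330 + √(361 + 108900)) - 406563) = √((330 + √109261) - 406563) = √(-406233 + √109261)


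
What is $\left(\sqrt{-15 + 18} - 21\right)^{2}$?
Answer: $\left(21 - \sqrt{3}\right)^{2} \approx 371.25$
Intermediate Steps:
$\left(\sqrt{-15 + 18} - 21\right)^{2} = \left(\sqrt{3} - 21\right)^{2} = \left(-21 + \sqrt{3}\right)^{2}$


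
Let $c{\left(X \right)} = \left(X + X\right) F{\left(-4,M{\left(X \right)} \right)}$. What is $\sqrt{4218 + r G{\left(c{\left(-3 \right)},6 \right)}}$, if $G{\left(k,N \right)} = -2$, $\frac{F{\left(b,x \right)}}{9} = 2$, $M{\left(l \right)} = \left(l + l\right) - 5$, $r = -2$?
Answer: $\sqrt{4222} \approx 64.977$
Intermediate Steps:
$M{\left(l \right)} = -5 + 2 l$ ($M{\left(l \right)} = 2 l - 5 = -5 + 2 l$)
$F{\left(b,x \right)} = 18$ ($F{\left(b,x \right)} = 9 \cdot 2 = 18$)
$c{\left(X \right)} = 36 X$ ($c{\left(X \right)} = \left(X + X\right) 18 = 2 X 18 = 36 X$)
$\sqrt{4218 + r G{\left(c{\left(-3 \right)},6 \right)}} = \sqrt{4218 - -4} = \sqrt{4218 + 4} = \sqrt{4222}$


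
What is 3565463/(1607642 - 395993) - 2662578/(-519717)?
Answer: 58380939139/7238098659 ≈ 8.0658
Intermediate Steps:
3565463/(1607642 - 395993) - 2662578/(-519717) = 3565463/1211649 - 2662578*(-1/519717) = 3565463*(1/1211649) + 887526/173239 = 122947/41781 + 887526/173239 = 58380939139/7238098659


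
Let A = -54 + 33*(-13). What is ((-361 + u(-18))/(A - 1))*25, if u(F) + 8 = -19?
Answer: 2425/121 ≈ 20.041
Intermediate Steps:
A = -483 (A = -54 - 429 = -483)
u(F) = -27 (u(F) = -8 - 19 = -27)
((-361 + u(-18))/(A - 1))*25 = ((-361 - 27)/(-483 - 1))*25 = -388/(-484)*25 = -388*(-1/484)*25 = (97/121)*25 = 2425/121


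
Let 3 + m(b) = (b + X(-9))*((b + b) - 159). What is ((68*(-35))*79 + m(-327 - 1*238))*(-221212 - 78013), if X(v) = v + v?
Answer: -168602515400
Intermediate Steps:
X(v) = 2*v
m(b) = -3 + (-159 + 2*b)*(-18 + b) (m(b) = -3 + (b + 2*(-9))*((b + b) - 159) = -3 + (b - 18)*(2*b - 159) = -3 + (-18 + b)*(-159 + 2*b) = -3 + (-159 + 2*b)*(-18 + b))
((68*(-35))*79 + m(-327 - 1*238))*(-221212 - 78013) = ((68*(-35))*79 + (2859 - 195*(-327 - 1*238) + 2*(-327 - 1*238)²))*(-221212 - 78013) = (-2380*79 + (2859 - 195*(-327 - 238) + 2*(-327 - 238)²))*(-299225) = (-188020 + (2859 - 195*(-565) + 2*(-565)²))*(-299225) = (-188020 + (2859 + 110175 + 2*319225))*(-299225) = (-188020 + (2859 + 110175 + 638450))*(-299225) = (-188020 + 751484)*(-299225) = 563464*(-299225) = -168602515400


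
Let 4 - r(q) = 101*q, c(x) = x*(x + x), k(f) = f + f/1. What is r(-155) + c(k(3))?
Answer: 15731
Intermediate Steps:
k(f) = 2*f (k(f) = f + f*1 = f + f = 2*f)
c(x) = 2*x² (c(x) = x*(2*x) = 2*x²)
r(q) = 4 - 101*q
r(-155) + c(k(3)) = (4 - 101*(-155)) + 2*(2*3)² = (4 + 15655) + 2*6² = 15659 + 2*36 = 15659 + 72 = 15731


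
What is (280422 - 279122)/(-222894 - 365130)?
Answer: -325/147006 ≈ -0.0022108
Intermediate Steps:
(280422 - 279122)/(-222894 - 365130) = 1300/(-588024) = 1300*(-1/588024) = -325/147006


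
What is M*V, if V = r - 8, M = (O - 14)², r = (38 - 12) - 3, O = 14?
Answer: 0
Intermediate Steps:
r = 23 (r = 26 - 3 = 23)
M = 0 (M = (14 - 14)² = 0² = 0)
V = 15 (V = 23 - 8 = 15)
M*V = 0*15 = 0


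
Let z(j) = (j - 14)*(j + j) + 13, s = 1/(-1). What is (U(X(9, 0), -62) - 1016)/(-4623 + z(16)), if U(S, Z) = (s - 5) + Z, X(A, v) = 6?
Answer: 542/2273 ≈ 0.23845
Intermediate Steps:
s = -1
U(S, Z) = -6 + Z (U(S, Z) = (-1 - 5) + Z = -6 + Z)
z(j) = 13 + 2*j*(-14 + j) (z(j) = (-14 + j)*(2*j) + 13 = 2*j*(-14 + j) + 13 = 13 + 2*j*(-14 + j))
(U(X(9, 0), -62) - 1016)/(-4623 + z(16)) = ((-6 - 62) - 1016)/(-4623 + (13 - 28*16 + 2*16**2)) = (-68 - 1016)/(-4623 + (13 - 448 + 2*256)) = -1084/(-4623 + (13 - 448 + 512)) = -1084/(-4623 + 77) = -1084/(-4546) = -1084*(-1/4546) = 542/2273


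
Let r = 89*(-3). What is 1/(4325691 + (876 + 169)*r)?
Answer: 1/4046676 ≈ 2.4712e-7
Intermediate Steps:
r = -267
1/(4325691 + (876 + 169)*r) = 1/(4325691 + (876 + 169)*(-267)) = 1/(4325691 + 1045*(-267)) = 1/(4325691 - 279015) = 1/4046676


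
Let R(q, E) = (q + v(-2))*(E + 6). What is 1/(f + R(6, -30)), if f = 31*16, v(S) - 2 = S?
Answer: 1/352 ≈ 0.0028409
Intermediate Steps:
v(S) = 2 + S
R(q, E) = q*(6 + E) (R(q, E) = (q + (2 - 2))*(E + 6) = (q + 0)*(6 + E) = q*(6 + E))
f = 496
1/(f + R(6, -30)) = 1/(496 + 6*(6 - 30)) = 1/(496 + 6*(-24)) = 1/(496 - 144) = 1/352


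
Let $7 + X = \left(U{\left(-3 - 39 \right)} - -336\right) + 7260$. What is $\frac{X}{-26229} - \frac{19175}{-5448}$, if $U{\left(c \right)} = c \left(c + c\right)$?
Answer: $\frac{49152851}{15877288} \approx 3.0958$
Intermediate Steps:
$U{\left(c \right)} = 2 c^{2}$ ($U{\left(c \right)} = c 2 c = 2 c^{2}$)
$X = 11117$ ($X = -7 + \left(\left(2 \left(-3 - 39\right)^{2} - -336\right) + 7260\right) = -7 + \left(\left(2 \left(-42\right)^{2} + 336\right) + 7260\right) = -7 + \left(\left(2 \cdot 1764 + 336\right) + 7260\right) = -7 + \left(\left(3528 + 336\right) + 7260\right) = -7 + \left(3864 + 7260\right) = -7 + 11124 = 11117$)
$\frac{X}{-26229} - \frac{19175}{-5448} = \frac{11117}{-26229} - \frac{19175}{-5448} = 11117 \left(- \frac{1}{26229}\right) - - \frac{19175}{5448} = - \frac{11117}{26229} + \frac{19175}{5448} = \frac{49152851}{15877288}$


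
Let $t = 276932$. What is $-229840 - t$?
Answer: $-506772$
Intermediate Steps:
$-229840 - t = -229840 - 276932 = -506772$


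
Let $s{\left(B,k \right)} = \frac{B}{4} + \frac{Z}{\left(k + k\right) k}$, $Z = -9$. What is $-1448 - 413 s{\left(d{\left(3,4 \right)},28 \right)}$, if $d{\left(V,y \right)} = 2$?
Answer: $- \frac{370077}{224} \approx -1652.1$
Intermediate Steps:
$s{\left(B,k \right)} = - \frac{9}{2 k^{2}} + \frac{B}{4}$ ($s{\left(B,k \right)} = \frac{B}{4} - \frac{9}{\left(k + k\right) k} = B \frac{1}{4} - \frac{9}{2 k k} = \frac{B}{4} - \frac{9}{2 k^{2}} = - \frac{9}{2 k^{2}} + \frac{B}{4}$)
$-1448 - 413 s{\left(d{\left(3,4 \right)},28 \right)} = -1448 - 413 \left(- \frac{9}{2 \cdot 784} + \frac{1}{4} \cdot 2\right) = -1448 - 413 \left(\left(- \frac{9}{2}\right) \frac{1}{784} + \frac{1}{2}\right) = -1448 - 413 \left(- \frac{9}{1568} + \frac{1}{2}\right) = -1448 - \frac{45725}{224} = - \frac{370077}{224}$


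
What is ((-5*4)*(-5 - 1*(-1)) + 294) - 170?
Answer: 204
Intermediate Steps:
((-5*4)*(-5 - 1*(-1)) + 294) - 170 = (-20*(-5 + 1) + 294) - 170 = (-20*(-4) + 294) - 170 = (80 + 294) - 170 = 374 - 170 = 204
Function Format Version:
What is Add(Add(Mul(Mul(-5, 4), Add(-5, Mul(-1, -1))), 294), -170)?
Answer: 204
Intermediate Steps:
Add(Add(Mul(Mul(-5, 4), Add(-5, Mul(-1, -1))), 294), -170) = Add(Add(Mul(-20, Add(-5, 1)), 294), -170) = Add(Add(Mul(-20, -4), 294), -170) = Add(Add(80, 294), -170) = Add(374, -170) = 204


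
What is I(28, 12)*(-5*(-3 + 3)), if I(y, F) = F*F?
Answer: 0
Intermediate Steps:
I(y, F) = F**2
I(28, 12)*(-5*(-3 + 3)) = 12**2*(-5*(-3 + 3)) = 144*(-5*0) = 144*0 = 0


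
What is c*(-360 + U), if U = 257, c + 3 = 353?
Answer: -36050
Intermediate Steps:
c = 350 (c = -3 + 353 = 350)
c*(-360 + U) = 350*(-360 + 257) = 350*(-103) = -36050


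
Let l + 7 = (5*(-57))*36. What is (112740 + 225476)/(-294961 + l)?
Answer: -84554/76307 ≈ -1.1081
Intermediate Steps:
l = -10267 (l = -7 + (5*(-57))*36 = -7 - 285*36 = -7 - 10260 = -10267)
(112740 + 225476)/(-294961 + l) = (112740 + 225476)/(-294961 - 10267) = 338216/(-305228) = 338216*(-1/305228) = -84554/76307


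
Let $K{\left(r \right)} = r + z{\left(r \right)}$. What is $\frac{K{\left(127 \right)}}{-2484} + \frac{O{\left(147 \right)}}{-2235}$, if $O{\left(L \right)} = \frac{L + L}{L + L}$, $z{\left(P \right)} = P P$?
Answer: $- \frac{3027887}{462645} \approx -6.5447$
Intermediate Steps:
$z{\left(P \right)} = P^{2}$
$O{\left(L \right)} = 1$ ($O{\left(L \right)} = \frac{2 L}{2 L} = 2 L \frac{1}{2 L} = 1$)
$K{\left(r \right)} = r + r^{2}$
$\frac{K{\left(127 \right)}}{-2484} + \frac{O{\left(147 \right)}}{-2235} = \frac{127 \left(1 + 127\right)}{-2484} + 1 \frac{1}{-2235} = 127 \cdot 128 \left(- \frac{1}{2484}\right) + 1 \left(- \frac{1}{2235}\right) = 16256 \left(- \frac{1}{2484}\right) - \frac{1}{2235} = - \frac{4064}{621} - \frac{1}{2235} = - \frac{3027887}{462645}$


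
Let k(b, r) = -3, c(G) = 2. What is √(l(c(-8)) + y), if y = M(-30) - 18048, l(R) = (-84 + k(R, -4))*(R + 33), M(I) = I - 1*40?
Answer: I*√21163 ≈ 145.48*I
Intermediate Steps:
M(I) = -40 + I (M(I) = I - 40 = -40 + I)
l(R) = -2871 - 87*R (l(R) = (-84 - 3)*(R + 33) = -87*(33 + R) = -2871 - 87*R)
y = -18118 (y = (-40 - 30) - 18048 = -70 - 18048 = -18118)
√(l(c(-8)) + y) = √((-2871 - 87*2) - 18118) = √((-2871 - 174) - 18118) = √(-3045 - 18118) = √(-21163) = I*√21163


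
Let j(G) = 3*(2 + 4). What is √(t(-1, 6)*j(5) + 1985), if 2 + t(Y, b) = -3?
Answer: √1895 ≈ 43.532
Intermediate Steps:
t(Y, b) = -5 (t(Y, b) = -2 - 3 = -5)
j(G) = 18 (j(G) = 3*6 = 18)
√(t(-1, 6)*j(5) + 1985) = √(-5*18 + 1985) = √(-90 + 1985) = √1895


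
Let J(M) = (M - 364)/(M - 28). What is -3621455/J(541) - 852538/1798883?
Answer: -1113992176044557/106134097 ≈ -1.0496e+7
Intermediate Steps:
J(M) = (-364 + M)/(-28 + M)
-3621455/J(541) - 852538/1798883 = -3621455*(-28 + 541)/(-364 + 541) - 852538/1798883 = -3621455/(177/513) - 852538*1/1798883 = -3621455/((1/513)*177) - 852538/1798883 = -3621455/59/171 - 852538/1798883 = -3621455*171/59 - 852538/1798883 = -619268805/59 - 852538/1798883 = -1113992176044557/106134097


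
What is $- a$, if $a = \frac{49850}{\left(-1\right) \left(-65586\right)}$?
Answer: $- \frac{24925}{32793} \approx -0.76007$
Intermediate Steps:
$a = \frac{24925}{32793}$ ($a = \frac{49850}{65586} = 49850 \cdot \frac{1}{65586} = \frac{24925}{32793} \approx 0.76007$)
$- a = \left(-1\right) \frac{24925}{32793} = - \frac{24925}{32793}$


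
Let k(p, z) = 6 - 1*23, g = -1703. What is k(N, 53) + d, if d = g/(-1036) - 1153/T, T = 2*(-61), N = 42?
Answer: -373195/63196 ≈ -5.9054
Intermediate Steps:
T = -122
k(p, z) = -17 (k(p, z) = 6 - 23 = -17)
d = 701137/63196 (d = -1703/(-1036) - 1153/(-122) = -1703*(-1/1036) - 1153*(-1/122) = 1703/1036 + 1153/122 = 701137/63196 ≈ 11.095)
k(N, 53) + d = -17 + 701137/63196 = -373195/63196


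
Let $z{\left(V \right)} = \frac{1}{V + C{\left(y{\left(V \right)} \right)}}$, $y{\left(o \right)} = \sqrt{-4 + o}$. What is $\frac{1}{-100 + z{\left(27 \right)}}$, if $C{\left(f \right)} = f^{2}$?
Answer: $- \frac{50}{4999} \approx -0.010002$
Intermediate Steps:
$z{\left(V \right)} = \frac{1}{-4 + 2 V}$ ($z{\left(V \right)} = \frac{1}{V + \left(\sqrt{-4 + V}\right)^{2}} = \frac{1}{V + \left(-4 + V\right)} = \frac{1}{-4 + 2 V}$)
$\frac{1}{-100 + z{\left(27 \right)}} = \frac{1}{-100 + \frac{1}{2 \left(-2 + 27\right)}} = \frac{1}{-100 + \frac{1}{2 \cdot 25}} = \frac{1}{-100 + \frac{1}{2} \cdot \frac{1}{25}} = \frac{1}{-100 + \frac{1}{50}} = \frac{1}{- \frac{4999}{50}} = - \frac{50}{4999}$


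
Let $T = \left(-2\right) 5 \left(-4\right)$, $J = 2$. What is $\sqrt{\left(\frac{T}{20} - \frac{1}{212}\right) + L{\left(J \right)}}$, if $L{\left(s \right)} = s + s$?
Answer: $\frac{\sqrt{67363}}{106} \approx 2.4485$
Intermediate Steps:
$T = 40$ ($T = \left(-10\right) \left(-4\right) = 40$)
$L{\left(s \right)} = 2 s$
$\sqrt{\left(\frac{T}{20} - \frac{1}{212}\right) + L{\left(J \right)}} = \sqrt{\left(\frac{40}{20} - \frac{1}{212}\right) + 2 \cdot 2} = \sqrt{\left(40 \cdot \frac{1}{20} - \frac{1}{212}\right) + 4} = \sqrt{\left(2 - \frac{1}{212}\right) + 4} = \sqrt{\frac{423}{212} + 4} = \sqrt{\frac{1271}{212}} = \frac{\sqrt{67363}}{106}$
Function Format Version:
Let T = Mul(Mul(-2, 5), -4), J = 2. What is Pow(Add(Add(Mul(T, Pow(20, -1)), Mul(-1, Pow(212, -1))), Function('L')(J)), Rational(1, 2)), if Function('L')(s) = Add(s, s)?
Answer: Mul(Rational(1, 106), Pow(67363, Rational(1, 2))) ≈ 2.4485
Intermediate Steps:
T = 40 (T = Mul(-10, -4) = 40)
Function('L')(s) = Mul(2, s)
Pow(Add(Add(Mul(T, Pow(20, -1)), Mul(-1, Pow(212, -1))), Function('L')(J)), Rational(1, 2)) = Pow(Add(Add(Mul(40, Pow(20, -1)), Mul(-1, Pow(212, -1))), Mul(2, 2)), Rational(1, 2)) = Pow(Add(Add(Mul(40, Rational(1, 20)), Mul(-1, Rational(1, 212))), 4), Rational(1, 2)) = Pow(Add(Add(2, Rational(-1, 212)), 4), Rational(1, 2)) = Pow(Add(Rational(423, 212), 4), Rational(1, 2)) = Pow(Rational(1271, 212), Rational(1, 2)) = Mul(Rational(1, 106), Pow(67363, Rational(1, 2)))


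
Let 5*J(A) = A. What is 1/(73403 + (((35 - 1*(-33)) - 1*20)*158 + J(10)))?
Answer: 1/80989 ≈ 1.2347e-5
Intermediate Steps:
J(A) = A/5
1/(73403 + (((35 - 1*(-33)) - 1*20)*158 + J(10))) = 1/(73403 + (((35 - 1*(-33)) - 1*20)*158 + (⅕)*10)) = 1/(73403 + (((35 + 33) - 20)*158 + 2)) = 1/(73403 + ((68 - 20)*158 + 2)) = 1/(73403 + (48*158 + 2)) = 1/(73403 + (7584 + 2)) = 1/(73403 + 7586) = 1/80989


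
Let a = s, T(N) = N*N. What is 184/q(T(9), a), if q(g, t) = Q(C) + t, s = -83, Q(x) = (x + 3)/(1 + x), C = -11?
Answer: -920/411 ≈ -2.2384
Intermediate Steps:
Q(x) = (3 + x)/(1 + x)
T(N) = N²
a = -83
q(g, t) = ⅘ + t (q(g, t) = (3 - 11)/(1 - 11) + t = -8/(-10) + t = -⅒*(-8) + t = ⅘ + t)
184/q(T(9), a) = 184/(⅘ - 83) = 184/(-411/5) = 184*(-5/411) = -920/411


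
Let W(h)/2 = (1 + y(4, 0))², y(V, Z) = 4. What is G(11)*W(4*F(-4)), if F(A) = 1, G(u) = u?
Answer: 550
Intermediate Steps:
W(h) = 50 (W(h) = 2*(1 + 4)² = 2*5² = 2*25 = 50)
G(11)*W(4*F(-4)) = 11*50 = 550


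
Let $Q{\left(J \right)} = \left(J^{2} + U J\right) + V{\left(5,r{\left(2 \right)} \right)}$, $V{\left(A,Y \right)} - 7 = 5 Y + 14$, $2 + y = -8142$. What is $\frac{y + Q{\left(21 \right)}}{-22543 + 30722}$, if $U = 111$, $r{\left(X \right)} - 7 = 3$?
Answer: $- \frac{5301}{8179} \approx -0.64812$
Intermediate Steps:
$y = -8144$ ($y = -2 - 8142 = -8144$)
$r{\left(X \right)} = 10$ ($r{\left(X \right)} = 7 + 3 = 10$)
$V{\left(A,Y \right)} = 21 + 5 Y$ ($V{\left(A,Y \right)} = 7 + \left(5 Y + 14\right) = 7 + \left(14 + 5 Y\right) = 21 + 5 Y$)
$Q{\left(J \right)} = 71 + J^{2} + 111 J$ ($Q{\left(J \right)} = \left(J^{2} + 111 J\right) + \left(21 + 5 \cdot 10\right) = \left(J^{2} + 111 J\right) + \left(21 + 50\right) = \left(J^{2} + 111 J\right) + 71 = 71 + J^{2} + 111 J$)
$\frac{y + Q{\left(21 \right)}}{-22543 + 30722} = \frac{-8144 + \left(71 + 21^{2} + 111 \cdot 21\right)}{-22543 + 30722} = \frac{-8144 + \left(71 + 441 + 2331\right)}{8179} = \left(-8144 + 2843\right) \frac{1}{8179} = \left(-5301\right) \frac{1}{8179} = - \frac{5301}{8179}$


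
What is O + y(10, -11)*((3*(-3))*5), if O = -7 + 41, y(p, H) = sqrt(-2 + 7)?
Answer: 34 - 45*sqrt(5) ≈ -66.623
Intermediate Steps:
y(p, H) = sqrt(5)
O = 34
O + y(10, -11)*((3*(-3))*5) = 34 + sqrt(5)*((3*(-3))*5) = 34 + sqrt(5)*(-9*5) = 34 + sqrt(5)*(-45) = 34 - 45*sqrt(5)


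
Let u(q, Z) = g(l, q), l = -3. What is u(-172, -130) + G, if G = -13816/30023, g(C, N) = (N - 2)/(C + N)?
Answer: 400886/750575 ≈ 0.53411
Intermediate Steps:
g(C, N) = (-2 + N)/(C + N)
u(q, Z) = (-2 + q)/(-3 + q)
G = -13816/30023 (G = -13816*1/30023 = -13816/30023 ≈ -0.46018)
u(-172, -130) + G = (-2 - 172)/(-3 - 172) - 13816/30023 = -174/(-175) - 13816/30023 = -1/175*(-174) - 13816/30023 = 174/175 - 13816/30023 = 400886/750575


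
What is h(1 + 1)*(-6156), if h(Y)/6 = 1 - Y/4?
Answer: -18468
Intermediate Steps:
h(Y) = 6 - 3*Y/2 (h(Y) = 6*(1 - Y/4) = 6 - 3*Y/2)
h(1 + 1)*(-6156) = (6 - 3*(1 + 1)/2)*(-6156) = (6 - 3/2*2)*(-6156) = (6 - 3)*(-6156) = 3*(-6156) = -18468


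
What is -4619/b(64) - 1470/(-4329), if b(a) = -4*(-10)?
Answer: -6645617/57720 ≈ -115.14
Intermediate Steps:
b(a) = 40
-4619/b(64) - 1470/(-4329) = -4619/40 - 1470/(-4329) = -4619*1/40 - 1470*(-1/4329) = -4619/40 + 490/1443 = -6645617/57720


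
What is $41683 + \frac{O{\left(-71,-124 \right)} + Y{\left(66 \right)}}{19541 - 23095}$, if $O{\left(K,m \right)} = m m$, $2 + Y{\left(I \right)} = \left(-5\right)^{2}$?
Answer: $\frac{148125983}{3554} \approx 41679.0$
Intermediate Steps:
$Y{\left(I \right)} = 23$ ($Y{\left(I \right)} = -2 + \left(-5\right)^{2} = -2 + 25 = 23$)
$O{\left(K,m \right)} = m^{2}$
$41683 + \frac{O{\left(-71,-124 \right)} + Y{\left(66 \right)}}{19541 - 23095} = 41683 + \frac{\left(-124\right)^{2} + 23}{19541 - 23095} = 41683 + \frac{15376 + 23}{-3554} = 41683 + 15399 \left(- \frac{1}{3554}\right) = 41683 - \frac{15399}{3554} = \frac{148125983}{3554}$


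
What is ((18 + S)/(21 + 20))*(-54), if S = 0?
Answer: -972/41 ≈ -23.707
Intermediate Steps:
((18 + S)/(21 + 20))*(-54) = ((18 + 0)/(21 + 20))*(-54) = (18/41)*(-54) = -972/41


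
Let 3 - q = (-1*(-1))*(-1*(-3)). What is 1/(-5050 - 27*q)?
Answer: -1/5050 ≈ -0.00019802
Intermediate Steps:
q = 0 (q = 3 - (-1*(-1))*(-1*(-3)) = 3 - 3 = 0)
1/(-5050 - 27*q) = 1/(-5050 - 27*0) = 1/(-5050 + 0) = 1/(-5050) = -1/5050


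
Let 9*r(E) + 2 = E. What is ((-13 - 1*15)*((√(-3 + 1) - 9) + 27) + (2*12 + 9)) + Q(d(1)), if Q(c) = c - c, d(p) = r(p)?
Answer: -471 - 28*I*√2 ≈ -471.0 - 39.598*I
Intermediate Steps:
r(E) = -2/9 + E/9
d(p) = -2/9 + p/9
Q(c) = 0
((-13 - 1*15)*((√(-3 + 1) - 9) + 27) + (2*12 + 9)) + Q(d(1)) = ((-13 - 1*15)*((√(-3 + 1) - 9) + 27) + (2*12 + 9)) + 0 = ((-13 - 15)*((√(-2) - 9) + 27) + (24 + 9)) + 0 = (-28*((I*√2 - 9) + 27) + 33) + 0 = (-28*((-9 + I*√2) + 27) + 33) + 0 = (-28*(18 + I*√2) + 33) + 0 = ((-504 - 28*I*√2) + 33) + 0 = (-471 - 28*I*√2) + 0 = -471 - 28*I*√2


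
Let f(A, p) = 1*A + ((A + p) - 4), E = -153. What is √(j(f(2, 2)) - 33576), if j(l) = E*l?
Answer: I*√33882 ≈ 184.07*I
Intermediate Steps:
f(A, p) = -4 + p + 2*A (f(A, p) = A + (-4 + A + p) = -4 + p + 2*A)
j(l) = -153*l
√(j(f(2, 2)) - 33576) = √(-153*(-4 + 2 + 2*2) - 33576) = √(-153*(-4 + 2 + 4) - 33576) = √(-153*2 - 33576) = √(-306 - 33576) = √(-33882) = I*√33882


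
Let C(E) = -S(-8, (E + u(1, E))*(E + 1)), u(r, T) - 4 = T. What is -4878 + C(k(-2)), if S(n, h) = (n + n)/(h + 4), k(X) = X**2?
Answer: -19511/4 ≈ -4877.8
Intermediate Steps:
u(r, T) = 4 + T
S(n, h) = 2*n/(4 + h) (S(n, h) = (2*n)/(4 + h) = 2*n/(4 + h))
C(E) = 16/(4 + (1 + E)*(4 + 2*E)) (C(E) = -2*(-8)/(4 + (E + (4 + E))*(E + 1)) = -2*(-8)/(4 + (4 + 2*E)*(1 + E)) = -2*(-8)/(4 + (1 + E)*(4 + 2*E)) = -(-16)/(4 + (1 + E)*(4 + 2*E)) = 16/(4 + (1 + E)*(4 + 2*E)))
-4878 + C(k(-2)) = -4878 + 8/(4 + ((-2)**2)**2 + 3*(-2)**2) = -4878 + 8/(4 + 4**2 + 3*4) = -4878 + 8/(4 + 16 + 12) = -4878 + 8/32 = -4878 + 8*(1/32) = -4878 + 1/4 = -19511/4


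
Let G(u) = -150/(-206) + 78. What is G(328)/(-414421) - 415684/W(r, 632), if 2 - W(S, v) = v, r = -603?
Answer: 181057319639/274405905 ≈ 659.82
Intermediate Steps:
W(S, v) = 2 - v
G(u) = 8109/103 (G(u) = -150*(-1/206) + 78 = 75/103 + 78 = 8109/103)
G(328)/(-414421) - 415684/W(r, 632) = (8109/103)/(-414421) - 415684/(2 - 1*632) = (8109/103)*(-1/414421) - 415684/(2 - 632) = -8109/42685363 - 415684/(-630) = -8109/42685363 - 415684*(-1/630) = -8109/42685363 + 207842/315 = 181057319639/274405905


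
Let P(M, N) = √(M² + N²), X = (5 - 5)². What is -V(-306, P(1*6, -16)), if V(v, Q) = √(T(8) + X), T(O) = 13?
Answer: -√13 ≈ -3.6056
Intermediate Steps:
X = 0 (X = 0² = 0)
V(v, Q) = √13 (V(v, Q) = √(13 + 0) = √13)
-V(-306, P(1*6, -16)) = -√13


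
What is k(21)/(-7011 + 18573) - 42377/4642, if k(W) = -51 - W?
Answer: -81716183/8945134 ≈ -9.1353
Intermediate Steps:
k(21)/(-7011 + 18573) - 42377/4642 = (-51 - 1*21)/(-7011 + 18573) - 42377/4642 = (-51 - 21)/11562 - 42377*1/4642 = -72*1/11562 - 42377/4642 = -12/1927 - 42377/4642 = -81716183/8945134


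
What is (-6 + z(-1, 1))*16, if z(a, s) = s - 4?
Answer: -144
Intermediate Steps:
z(a, s) = -4 + s
(-6 + z(-1, 1))*16 = (-6 + (-4 + 1))*16 = (-6 - 3)*16 = -9*16 = -144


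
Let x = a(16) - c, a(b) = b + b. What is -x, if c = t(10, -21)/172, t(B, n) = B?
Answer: -2747/86 ≈ -31.942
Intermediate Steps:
c = 5/86 (c = 10/172 = 10*(1/172) = 5/86 ≈ 0.058140)
a(b) = 2*b
x = 2747/86 (x = 2*16 - 1*5/86 = 32 - 5/86 = 2747/86 ≈ 31.942)
-x = -1*2747/86 = -2747/86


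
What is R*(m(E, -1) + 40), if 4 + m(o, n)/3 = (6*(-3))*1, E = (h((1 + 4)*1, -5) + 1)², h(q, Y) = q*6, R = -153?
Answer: 3978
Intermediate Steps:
h(q, Y) = 6*q
E = 961 (E = (6*((1 + 4)*1) + 1)² = (6*(5*1) + 1)² = (6*5 + 1)² = (30 + 1)² = 31² = 961)
m(o, n) = -66 (m(o, n) = -12 + 3*((6*(-3))*1) = -12 + 3*(-18*1) = -12 + 3*(-18) = -12 - 54 = -66)
R*(m(E, -1) + 40) = -153*(-66 + 40) = -153*(-26) = 3978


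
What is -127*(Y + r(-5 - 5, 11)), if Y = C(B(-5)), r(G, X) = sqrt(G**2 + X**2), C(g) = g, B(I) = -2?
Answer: 254 - 127*sqrt(221) ≈ -1634.0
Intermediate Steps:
Y = -2
-127*(Y + r(-5 - 5, 11)) = -127*(-2 + sqrt((-5 - 5)**2 + 11**2)) = -127*(-2 + sqrt((-10)**2 + 121)) = -127*(-2 + sqrt(100 + 121)) = -127*(-2 + sqrt(221)) = 254 - 127*sqrt(221)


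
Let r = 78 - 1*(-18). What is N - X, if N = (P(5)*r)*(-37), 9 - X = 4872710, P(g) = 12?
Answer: 4830077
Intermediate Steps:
r = 96 (r = 78 + 18 = 96)
X = -4872701 (X = 9 - 1*4872710 = 9 - 4872710 = -4872701)
N = -42624 (N = (12*96)*(-37) = 1152*(-37) = -42624)
N - X = -42624 - 1*(-4872701) = -42624 + 4872701 = 4830077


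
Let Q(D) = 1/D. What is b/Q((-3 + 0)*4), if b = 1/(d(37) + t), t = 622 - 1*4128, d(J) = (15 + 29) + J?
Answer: 12/3425 ≈ 0.0035037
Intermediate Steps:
d(J) = 44 + J
t = -3506 (t = 622 - 4128 = -3506)
b = -1/3425 (b = 1/((44 + 37) - 3506) = 1/(81 - 3506) = 1/(-3425) = -1/3425 ≈ -0.00029197)
b/Q((-3 + 0)*4) = -(-3 + 0)*4/3425 = -(-3*4)/3425 = -1/(3425*(1/(-12))) = -1/(3425*(-1/12)) = -1/3425*(-12) = 12/3425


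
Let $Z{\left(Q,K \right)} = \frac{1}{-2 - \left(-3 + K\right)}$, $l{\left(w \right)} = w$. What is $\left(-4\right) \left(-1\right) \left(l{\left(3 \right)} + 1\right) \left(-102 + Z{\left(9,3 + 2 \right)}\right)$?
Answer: $-1636$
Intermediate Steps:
$Z{\left(Q,K \right)} = \frac{1}{1 - K}$
$\left(-4\right) \left(-1\right) \left(l{\left(3 \right)} + 1\right) \left(-102 + Z{\left(9,3 + 2 \right)}\right) = \left(-4\right) \left(-1\right) \left(3 + 1\right) \left(-102 - \frac{1}{-1 + \left(3 + 2\right)}\right) = 4 \cdot 4 \left(-102 - \frac{1}{-1 + 5}\right) = 16 \left(-102 - \frac{1}{4}\right) = 16 \left(- \frac{409}{4}\right) = -1636$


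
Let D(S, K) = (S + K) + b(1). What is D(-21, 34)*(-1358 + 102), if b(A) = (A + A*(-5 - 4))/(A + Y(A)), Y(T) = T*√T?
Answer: -11304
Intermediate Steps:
Y(T) = T^(3/2)
b(A) = -8*A/(A + A^(3/2)) (b(A) = (A + A*(-5 - 4))/(A + A^(3/2)) = (A + A*(-9))/(A + A^(3/2)) = (A - 9*A)/(A + A^(3/2)) = (-8*A)/(A + A^(3/2)) = -8*A/(A + A^(3/2)))
D(S, K) = -4 + K + S (D(S, K) = (S + K) - 8*1/(1 + 1^(3/2)) = (K + S) - 8*1/(1 + 1) = (K + S) - 8*1/2 = (K + S) - 8*1*½ = (K + S) - 4 = -4 + K + S)
D(-21, 34)*(-1358 + 102) = (-4 + 34 - 21)*(-1358 + 102) = 9*(-1256) = -11304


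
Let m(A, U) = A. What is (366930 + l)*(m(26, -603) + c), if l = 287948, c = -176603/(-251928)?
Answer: 2202594071909/125964 ≈ 1.7486e+7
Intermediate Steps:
c = 176603/251928 (c = -176603*(-1/251928) = 176603/251928 ≈ 0.70101)
(366930 + l)*(m(26, -603) + c) = (366930 + 287948)*(26 + 176603/251928) = 654878*(6726731/251928) = 2202594071909/125964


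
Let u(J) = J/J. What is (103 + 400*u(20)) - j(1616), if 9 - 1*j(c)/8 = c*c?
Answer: 20892079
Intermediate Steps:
u(J) = 1
j(c) = 72 - 8*c² (j(c) = 72 - 8*c*c = 72 - 8*c²)
(103 + 400*u(20)) - j(1616) = (103 + 400*1) - (72 - 8*1616²) = (103 + 400) - (72 - 8*2611456) = 503 - (72 - 20891648) = 503 - 1*(-20891576) = 503 + 20891576 = 20892079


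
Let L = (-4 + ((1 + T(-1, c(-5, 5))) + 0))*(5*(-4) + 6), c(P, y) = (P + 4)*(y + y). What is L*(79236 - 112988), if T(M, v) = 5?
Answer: 945056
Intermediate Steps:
c(P, y) = 2*y*(4 + P) (c(P, y) = (4 + P)*(2*y) = 2*y*(4 + P))
L = -28 (L = (-4 + ((1 + 5) + 0))*(5*(-4) + 6) = (-4 + (6 + 0))*(-20 + 6) = (-4 + 6)*(-14) = 2*(-14) = -28)
L*(79236 - 112988) = -28*(79236 - 112988) = -28*(-33752) = 945056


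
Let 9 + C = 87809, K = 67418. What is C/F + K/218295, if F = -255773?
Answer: -274656698/7976281005 ≈ -0.034434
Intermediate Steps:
C = 87800 (C = -9 + 87809 = 87800)
C/F + K/218295 = 87800/(-255773) + 67418/218295 = 87800*(-1/255773) + 67418*(1/218295) = -87800/255773 + 67418/218295 = -274656698/7976281005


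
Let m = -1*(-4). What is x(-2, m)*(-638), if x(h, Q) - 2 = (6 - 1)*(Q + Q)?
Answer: -26796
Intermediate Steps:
m = 4
x(h, Q) = 2 + 10*Q (x(h, Q) = 2 + (6 - 1)*(Q + Q) = 2 + 5*(2*Q) = 2 + 10*Q)
x(-2, m)*(-638) = (2 + 10*4)*(-638) = (2 + 40)*(-638) = 42*(-638) = -26796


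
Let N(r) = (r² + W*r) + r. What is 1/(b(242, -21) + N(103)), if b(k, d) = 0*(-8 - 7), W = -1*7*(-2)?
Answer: 1/12154 ≈ 8.2277e-5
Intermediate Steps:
W = 14 (W = -7*(-2) = 14)
b(k, d) = 0 (b(k, d) = 0*(-15) = 0)
N(r) = r² + 15*r (N(r) = (r² + 14*r) + r = r² + 15*r)
1/(b(242, -21) + N(103)) = 1/(0 + 103*(15 + 103)) = 1/(0 + 103*118) = 1/(0 + 12154) = 1/12154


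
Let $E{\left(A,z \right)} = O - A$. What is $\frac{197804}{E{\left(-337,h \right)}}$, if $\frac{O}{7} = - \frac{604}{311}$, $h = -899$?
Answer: $\frac{61517044}{100579} \approx 611.63$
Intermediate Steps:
$O = - \frac{4228}{311}$ ($O = 7 \left(- \frac{604}{311}\right) = - \frac{4228}{311} \approx -13.595$)
$E{\left(A,z \right)} = - \frac{4228}{311} - A$
$\frac{197804}{E{\left(-337,h \right)}} = \frac{197804}{- \frac{4228}{311} - -337} = \frac{197804}{- \frac{4228}{311} + 337} = \frac{197804}{\frac{100579}{311}} = 197804 \cdot \frac{311}{100579} = \frac{61517044}{100579}$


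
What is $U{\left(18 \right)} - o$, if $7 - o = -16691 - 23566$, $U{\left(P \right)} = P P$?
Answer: $-39940$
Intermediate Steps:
$U{\left(P \right)} = P^{2}$
$o = 40264$ ($o = 7 - \left(-16691 - 23566\right) = 7 - -40257 = 7 + 40257 = 40264$)
$U{\left(18 \right)} - o = 18^{2} - 40264 = 324 - 40264 = -39940$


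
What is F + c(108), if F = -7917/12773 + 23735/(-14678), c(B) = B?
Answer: 19828693271/187482094 ≈ 105.76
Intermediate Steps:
F = -419372881/187482094 (F = -7917*1/12773 + 23735*(-1/14678) = -7917/12773 - 23735/14678 = -419372881/187482094 ≈ -2.2369)
F + c(108) = -419372881/187482094 + 108 = 19828693271/187482094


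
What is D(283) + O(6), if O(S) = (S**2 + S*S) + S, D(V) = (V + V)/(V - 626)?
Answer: 26188/343 ≈ 76.350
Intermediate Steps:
D(V) = 2*V/(-626 + V) (D(V) = (2*V)/(-626 + V) = 2*V/(-626 + V))
O(S) = S + 2*S**2 (O(S) = (S**2 + S**2) + S = 2*S**2 + S = S + 2*S**2)
D(283) + O(6) = 2*283/(-626 + 283) + 6*(1 + 2*6) = 2*283/(-343) + 6*(1 + 12) = 2*283*(-1/343) + 6*13 = -566/343 + 78 = 26188/343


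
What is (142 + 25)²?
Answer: 27889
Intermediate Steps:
(142 + 25)² = 167² = 27889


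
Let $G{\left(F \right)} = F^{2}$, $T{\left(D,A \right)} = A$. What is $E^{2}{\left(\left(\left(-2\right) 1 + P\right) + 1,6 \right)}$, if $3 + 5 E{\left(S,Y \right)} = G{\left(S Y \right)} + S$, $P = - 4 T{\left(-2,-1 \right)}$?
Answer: $\frac{104976}{25} \approx 4199.0$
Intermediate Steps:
$P = 4$ ($P = \left(-4\right) \left(-1\right) = 4$)
$E{\left(S,Y \right)} = - \frac{3}{5} + \frac{S}{5} + \frac{S^{2} Y^{2}}{5}$ ($E{\left(S,Y \right)} = - \frac{3}{5} + \frac{\left(S Y\right)^{2} + S}{5} = - \frac{3}{5} + \frac{S^{2} Y^{2} + S}{5} = - \frac{3}{5} + \frac{S + S^{2} Y^{2}}{5} = - \frac{3}{5} + \left(\frac{S}{5} + \frac{S^{2} Y^{2}}{5}\right) = - \frac{3}{5} + \frac{S}{5} + \frac{S^{2} Y^{2}}{5}$)
$E^{2}{\left(\left(\left(-2\right) 1 + P\right) + 1,6 \right)} = \left(- \frac{3}{5} + \frac{\left(\left(-2\right) 1 + 4\right) + 1}{5} + \frac{\left(\left(\left(-2\right) 1 + 4\right) + 1\right)^{2} \cdot 6^{2}}{5}\right)^{2} = \left(- \frac{3}{5} + \frac{\left(-2 + 4\right) + 1}{5} + \frac{1}{5} \left(\left(-2 + 4\right) + 1\right)^{2} \cdot 36\right)^{2} = \left(- \frac{3}{5} + \frac{2 + 1}{5} + \frac{1}{5} \left(2 + 1\right)^{2} \cdot 36\right)^{2} = \left(- \frac{3}{5} + \frac{1}{5} \cdot 3 + \frac{1}{5} \cdot 3^{2} \cdot 36\right)^{2} = \left(- \frac{3}{5} + \frac{3}{5} + \frac{1}{5} \cdot 9 \cdot 36\right)^{2} = \left(- \frac{3}{5} + \frac{3}{5} + \frac{324}{5}\right)^{2} = \left(\frac{324}{5}\right)^{2} = \frac{104976}{25}$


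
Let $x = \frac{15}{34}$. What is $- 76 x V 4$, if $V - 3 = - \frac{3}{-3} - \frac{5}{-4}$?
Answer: $- \frac{11970}{17} \approx -704.12$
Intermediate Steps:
$V = \frac{21}{4}$ ($V = 3 - \left(-1 - \frac{5}{4}\right) = 3 - - \frac{9}{4} = 3 + \left(1 + \frac{5}{4}\right) = 3 + \frac{9}{4} = \frac{21}{4} \approx 5.25$)
$x = \frac{15}{34}$ ($x = 15 \cdot \frac{1}{34} = \frac{15}{34} \approx 0.44118$)
$- 76 x V 4 = \left(-76\right) \frac{15}{34} \cdot \frac{21}{4} \cdot 4 = \left(- \frac{570}{17}\right) 21 = - \frac{11970}{17}$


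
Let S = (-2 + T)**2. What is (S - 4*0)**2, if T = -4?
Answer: 1296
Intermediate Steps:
S = 36 (S = (-2 - 4)**2 = (-6)**2 = 36)
(S - 4*0)**2 = (36 - 4*0)**2 = (36 + 0)**2 = 36**2 = 1296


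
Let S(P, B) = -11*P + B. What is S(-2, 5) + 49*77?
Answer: 3800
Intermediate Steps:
S(P, B) = B - 11*P
S(-2, 5) + 49*77 = (5 - 11*(-2)) + 49*77 = (5 + 22) + 3773 = 27 + 3773 = 3800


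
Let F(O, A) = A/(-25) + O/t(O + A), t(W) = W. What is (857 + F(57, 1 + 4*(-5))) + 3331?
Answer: 209513/50 ≈ 4190.3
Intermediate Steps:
F(O, A) = -A/25 + O/(A + O) (F(O, A) = A/(-25) + O/(O + A) = A*(-1/25) + O/(A + O) = -A/25 + O/(A + O))
(857 + F(57, 1 + 4*(-5))) + 3331 = (857 + (57 - (1 + 4*(-5))*((1 + 4*(-5)) + 57)/25)/((1 + 4*(-5)) + 57)) + 3331 = (857 + (57 - (1 - 20)*((1 - 20) + 57)/25)/((1 - 20) + 57)) + 3331 = (857 + (57 - 1/25*(-19)*(-19 + 57))/(-19 + 57)) + 3331 = (857 + (57 - 1/25*(-19)*38)/38) + 3331 = (857 + (57 + 722/25)/38) + 3331 = (857 + (1/38)*(2147/25)) + 3331 = (857 + 113/50) + 3331 = 42963/50 + 3331 = 209513/50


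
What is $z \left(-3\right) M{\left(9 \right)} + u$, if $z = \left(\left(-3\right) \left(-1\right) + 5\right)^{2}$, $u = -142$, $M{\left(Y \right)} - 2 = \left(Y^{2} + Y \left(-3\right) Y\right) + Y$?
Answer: $28850$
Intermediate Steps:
$M{\left(Y \right)} = 2 + Y - 2 Y^{2}$ ($M{\left(Y \right)} = 2 + \left(\left(Y^{2} + Y \left(-3\right) Y\right) + Y\right) = 2 + \left(\left(Y^{2} + - 3 Y Y\right) + Y\right) = 2 + \left(\left(Y^{2} - 3 Y^{2}\right) + Y\right) = 2 - \left(- Y + 2 Y^{2}\right) = 2 + Y - 2 Y^{2}$)
$z = 64$ ($z = \left(3 + 5\right)^{2} = 8^{2} = 64$)
$z \left(-3\right) M{\left(9 \right)} + u = 64 \left(-3\right) \left(2 + 9 - 2 \cdot 9^{2}\right) - 142 = - 192 \left(2 + 9 - 162\right) - 142 = \left(-192\right) \left(-151\right) - 142 = 28992 - 142 = 28850$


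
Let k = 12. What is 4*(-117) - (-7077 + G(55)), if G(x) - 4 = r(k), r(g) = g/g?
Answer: 6604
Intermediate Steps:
r(g) = 1
G(x) = 5 (G(x) = 4 + 1 = 5)
4*(-117) - (-7077 + G(55)) = 4*(-117) - (-7077 + 5) = -468 - 1*(-7072) = -468 + 7072 = 6604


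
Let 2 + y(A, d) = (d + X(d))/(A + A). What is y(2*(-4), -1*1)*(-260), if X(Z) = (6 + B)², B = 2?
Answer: 6175/4 ≈ 1543.8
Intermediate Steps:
X(Z) = 64 (X(Z) = (6 + 2)² = 8² = 64)
y(A, d) = -2 + (64 + d)/(2*A) (y(A, d) = -2 + (d + 64)/(A + A) = -2 + (64 + d)/((2*A)) = -2 + (64 + d)*(1/(2*A)) = -2 + (64 + d)/(2*A))
y(2*(-4), -1*1)*(-260) = ((64 - 1*1 - 8*(-4))/(2*((2*(-4)))))*(-260) = ((½)*(64 - 1 - 4*(-8))/(-8))*(-260) = ((½)*(-⅛)*(64 - 1 + 32))*(-260) = ((½)*(-⅛)*95)*(-260) = -95/16*(-260) = 6175/4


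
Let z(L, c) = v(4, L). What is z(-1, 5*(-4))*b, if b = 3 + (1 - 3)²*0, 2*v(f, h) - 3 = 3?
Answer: 9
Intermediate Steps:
v(f, h) = 3 (v(f, h) = 3/2 + (½)*3 = 3/2 + 3/2 = 3)
z(L, c) = 3
b = 3 (b = 3 + (-2)²*0 = 3 + 4*0 = 3 + 0 = 3)
z(-1, 5*(-4))*b = 3*3 = 9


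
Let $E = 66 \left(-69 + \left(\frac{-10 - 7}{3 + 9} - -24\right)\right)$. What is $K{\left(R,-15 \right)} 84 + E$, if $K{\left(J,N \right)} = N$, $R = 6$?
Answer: $- \frac{8647}{2} \approx -4323.5$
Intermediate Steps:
$E = - \frac{6127}{2}$ ($E = 66 \left(-69 + \left(- \frac{17}{12} + 24\right)\right) = 66 \left(-69 + \frac{271}{12}\right) = 66 \left(- \frac{557}{12}\right) = - \frac{6127}{2} \approx -3063.5$)
$K{\left(R,-15 \right)} 84 + E = \left(-15\right) 84 - \frac{6127}{2} = -1260 - \frac{6127}{2} = - \frac{8647}{2}$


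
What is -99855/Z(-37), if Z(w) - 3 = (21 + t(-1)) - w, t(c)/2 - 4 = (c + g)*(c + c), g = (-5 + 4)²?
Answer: -33285/23 ≈ -1447.2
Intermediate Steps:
g = 1 (g = (-1)² = 1)
t(c) = 8 + 4*c*(1 + c) (t(c) = 8 + 2*((c + 1)*(c + c)) = 8 + 2*((1 + c)*(2*c)) = 8 + 2*(2*c*(1 + c)) = 8 + 4*c*(1 + c))
Z(w) = 32 - w (Z(w) = 3 + ((21 + (8 + 4*(-1) + 4*(-1)²)) - w) = 3 + ((21 + (8 - 4 + 4*1)) - w) = 3 + ((21 + (8 - 4 + 4)) - w) = 3 + ((21 + 8) - w) = 3 + (29 - w) = 32 - w)
-99855/Z(-37) = -99855/(32 - 1*(-37)) = -99855/(32 + 37) = -99855/69 = -99855*1/69 = -33285/23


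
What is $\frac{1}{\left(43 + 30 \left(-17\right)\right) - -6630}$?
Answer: $\frac{1}{6163} \approx 0.00016226$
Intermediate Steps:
$\frac{1}{\left(43 + 30 \left(-17\right)\right) - -6630} = \frac{1}{\left(43 - 510\right) + 6630} = \frac{1}{-467 + 6630} = \frac{1}{6163}$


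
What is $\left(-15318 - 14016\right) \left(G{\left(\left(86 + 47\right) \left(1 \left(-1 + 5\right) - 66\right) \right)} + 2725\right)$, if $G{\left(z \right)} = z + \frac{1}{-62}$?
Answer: $\frac{5020558101}{31} \approx 1.6195 \cdot 10^{8}$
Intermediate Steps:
$G{\left(z \right)} = - \frac{1}{62} + z$ ($G{\left(z \right)} = z - \frac{1}{62} = - \frac{1}{62} + z$)
$\left(-15318 - 14016\right) \left(G{\left(\left(86 + 47\right) \left(1 \left(-1 + 5\right) - 66\right) \right)} + 2725\right) = \left(-15318 - 14016\right) \left(\left(- \frac{1}{62} + \left(86 + 47\right) \left(1 \left(-1 + 5\right) - 66\right)\right) + 2725\right) = - 29334 \left(\left(- \frac{1}{62} + 133 \left(1 \cdot 4 - 66\right)\right) + 2725\right) = - 29334 \left(\left(- \frac{1}{62} + 133 \left(4 - 66\right)\right) + 2725\right) = - 29334 \left(\left(- \frac{1}{62} + 133 \left(-62\right)\right) + 2725\right) = - 29334 \left(\left(- \frac{1}{62} - 8246\right) + 2725\right) = - 29334 \left(- \frac{511253}{62} + 2725\right) = \left(-29334\right) \left(- \frac{342303}{62}\right) = \frac{5020558101}{31}$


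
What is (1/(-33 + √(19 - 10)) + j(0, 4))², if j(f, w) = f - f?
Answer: 1/900 ≈ 0.0011111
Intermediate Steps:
j(f, w) = 0
(1/(-33 + √(19 - 10)) + j(0, 4))² = (1/(-33 + √(19 - 10)) + 0)² = (1/(-33 + √9) + 0)² = (1/(-33 + 3) + 0)² = (1/(-30) + 0)² = (-1/30 + 0)² = (-1/30)² = 1/900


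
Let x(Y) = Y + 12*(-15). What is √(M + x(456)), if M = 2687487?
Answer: √2687763 ≈ 1639.4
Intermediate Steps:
x(Y) = -180 + Y (x(Y) = Y - 180 = -180 + Y)
√(M + x(456)) = √(2687487 + (-180 + 456)) = √(2687487 + 276) = √2687763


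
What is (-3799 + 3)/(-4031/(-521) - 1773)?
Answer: 988858/459851 ≈ 2.1504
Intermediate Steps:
(-3799 + 3)/(-4031/(-521) - 1773) = -3796/(-4031*(-1/521) - 1773) = -3796/(4031/521 - 1773) = -3796/(-919702/521) = -3796*(-521/919702) = 988858/459851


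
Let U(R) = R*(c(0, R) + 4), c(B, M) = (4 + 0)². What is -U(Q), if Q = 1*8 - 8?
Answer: 0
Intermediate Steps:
c(B, M) = 16 (c(B, M) = 4² = 16)
Q = 0 (Q = 8 - 8 = 0)
U(R) = 20*R (U(R) = R*(16 + 4) = R*20 = 20*R)
-U(Q) = -20*0 = -1*0 = 0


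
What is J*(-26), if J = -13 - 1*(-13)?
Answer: 0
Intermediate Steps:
J = 0 (J = -13 + 13 = 0)
J*(-26) = 0*(-26) = 0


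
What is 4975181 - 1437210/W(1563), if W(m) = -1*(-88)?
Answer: 218189359/44 ≈ 4.9588e+6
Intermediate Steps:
W(m) = 88
4975181 - 1437210/W(1563) = 4975181 - 1437210/88 = 4975181 - 1*718605/44 = 4975181 - 718605/44 = 218189359/44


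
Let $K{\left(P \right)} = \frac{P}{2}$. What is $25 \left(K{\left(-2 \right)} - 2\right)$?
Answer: $-75$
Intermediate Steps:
$K{\left(P \right)} = \frac{P}{2}$ ($K{\left(P \right)} = P \frac{1}{2} = \frac{P}{2}$)
$25 \left(K{\left(-2 \right)} - 2\right) = 25 \left(\frac{1}{2} \left(-2\right) - 2\right) = 25 \left(-1 - 2\right) = 25 \left(-3\right) = -75$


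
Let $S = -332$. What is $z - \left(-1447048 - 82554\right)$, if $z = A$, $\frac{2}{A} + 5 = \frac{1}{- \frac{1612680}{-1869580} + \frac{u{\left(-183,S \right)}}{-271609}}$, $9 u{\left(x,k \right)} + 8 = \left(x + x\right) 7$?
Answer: $\frac{1159797332681818674}{758234970521} \approx 1.5296 \cdot 10^{6}$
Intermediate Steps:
$u{\left(x,k \right)} = - \frac{8}{9} + \frac{14 x}{9}$ ($u{\left(x,k \right)} = - \frac{8}{9} + \frac{\left(x + x\right) 7}{9} = - \frac{8}{9} + \frac{2 x 7}{9} = - \frac{8}{9} + \frac{14 x}{9}$)
$A = - \frac{394697043968}{758234970521}$ ($A = \frac{2}{-5 + \frac{1}{- \frac{1612680}{-1869580} + \frac{- \frac{8}{9} + \frac{14}{9} \left(-183\right)}{-271609}}} = \frac{2}{-5 + \frac{1}{\left(-1612680\right) \left(- \frac{1}{1869580}\right) + \left(- \frac{8}{9} - \frac{854}{3}\right) \left(- \frac{1}{271609}\right)}} = \frac{2}{-5 + \frac{1}{\frac{80634}{93479} - - \frac{2570}{2444481}}} = \frac{2}{-5 + \frac{1}{\frac{80634}{93479} + \frac{2570}{2444481}}} = \frac{2}{-5 + \frac{1}{\frac{197348521984}{228507639399}}} = \frac{2}{-5 + \frac{228507639399}{197348521984}} = \frac{2}{- \frac{758234970521}{197348521984}} = 2 \left(- \frac{197348521984}{758234970521}\right) = - \frac{394697043968}{758234970521} \approx -0.52055$)
$z = - \frac{394697043968}{758234970521} \approx -0.52055$
$z - \left(-1447048 - 82554\right) = - \frac{394697043968}{758234970521} - \left(-1447048 - 82554\right) = - \frac{394697043968}{758234970521} - -1529602 = - \frac{394697043968}{758234970521} + 1529602 = \frac{1159797332681818674}{758234970521}$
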